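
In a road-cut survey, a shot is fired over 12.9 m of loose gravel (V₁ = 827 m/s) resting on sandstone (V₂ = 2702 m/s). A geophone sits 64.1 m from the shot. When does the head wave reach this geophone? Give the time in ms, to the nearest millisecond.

θ_c = arcsin(V₁/V₂) = arcsin(827/2702) = 17.82°, cos θ_c = 0.9520.
Intercept time tᵢ = 2h cos θ_c / V₁ = 2·12.9·0.9520/827 = 0.02970 s.
t = x/V₂ + tᵢ = 64.1/2702 + 0.02970 = 0.05342 s.

53 ms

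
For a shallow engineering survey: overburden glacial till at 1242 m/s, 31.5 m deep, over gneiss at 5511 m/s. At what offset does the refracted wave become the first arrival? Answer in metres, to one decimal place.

79.2 m

x_cross = 2h·√((V₂+V₁)/(V₂−V₁)).
(V₂+V₁)/(V₂−V₁) = (5511+1242)/(5511−1242) = 1.5819; √ = 1.2577.
x_cross = 2·31.5·1.2577 = 79.24 m.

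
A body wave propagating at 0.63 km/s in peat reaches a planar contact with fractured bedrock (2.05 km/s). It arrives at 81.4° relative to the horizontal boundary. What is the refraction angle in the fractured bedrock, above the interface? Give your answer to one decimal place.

Convert to the normal: θ₁ = 90° − 81.4° = 8.6°.
sin θ₁/V₁ = sin θ₂/V₂ ⇒ sin θ₂ = 2.05·sin 8.6°/0.63 = 2.05·0.1495/0.63 = 0.4866.
θ₂ = arcsin 0.4866 = 29.12° from the normal.
From the interface: 90° − 29.12° = 60.88°.

60.9°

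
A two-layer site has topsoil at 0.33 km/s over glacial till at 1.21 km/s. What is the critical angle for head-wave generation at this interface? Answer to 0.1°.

15.8°

Critical incidence: sin θ_c = V₁/V₂ = 0.33/1.21 = 0.2727.
θ_c = arcsin 0.2727 = 15.83°.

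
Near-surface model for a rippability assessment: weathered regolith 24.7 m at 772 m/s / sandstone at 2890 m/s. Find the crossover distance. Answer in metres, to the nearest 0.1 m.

θ_c = arcsin(772/2890) = 15.49°, so cos θ_c = 0.9637 and tᵢ = 2h cos θ_c/V₁ = 0.0617 s.
At crossover x/V₁ = x/V₂ + tᵢ ⇒ x = tᵢ/(1/V₁ − 1/V₂) = 0.06166/(1.2953e-03 − 3.4602e-04) = 64.96 m.

65.0 m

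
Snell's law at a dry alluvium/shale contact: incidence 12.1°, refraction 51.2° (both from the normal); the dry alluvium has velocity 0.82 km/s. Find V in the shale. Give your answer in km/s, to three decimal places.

3.049 km/s

sin 12.1° = 0.2096; sin 51.2° = 0.7793.
V₂ = V₁·(sin θ₂/sin θ₁) = 0.82·(0.7793/0.2096) = 3.049 km/s.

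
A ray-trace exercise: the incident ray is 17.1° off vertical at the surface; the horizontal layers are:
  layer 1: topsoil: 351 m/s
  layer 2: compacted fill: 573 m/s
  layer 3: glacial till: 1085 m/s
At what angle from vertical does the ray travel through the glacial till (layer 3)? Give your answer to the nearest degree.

65°

Snell's law across each interface conserves sin θ / V, so sin θ_3 = V_3·sin θ₁/V₁.
sin θ_3 = 1085 × sin 17.1° / 351 = 0.9089.
θ_3 = arcsin 0.9089 = 65.36°.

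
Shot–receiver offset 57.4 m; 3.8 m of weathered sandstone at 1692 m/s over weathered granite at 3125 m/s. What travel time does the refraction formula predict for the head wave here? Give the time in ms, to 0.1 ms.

22.1 ms

t = x/V₂ + 2h·√(V₂²−V₁²)/(V₁V₂).
√(V₂²−V₁²) = √(3125²−1692²) = 2627.3 m/s; delay term = 2·3.8·2627.3/(1692·3125) = 0.00378 s.
t = 57.4/3125 + 0.00378 = 0.02214 s.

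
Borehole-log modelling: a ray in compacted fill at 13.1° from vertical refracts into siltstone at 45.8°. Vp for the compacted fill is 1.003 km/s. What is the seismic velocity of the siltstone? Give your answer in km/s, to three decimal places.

sin 13.1° = 0.2267; sin 45.8° = 0.7169.
V₂ = V₁·(sin θ₂/sin θ₁) = 1.003·(0.7169/0.2267) = 3.173 km/s.

3.173 km/s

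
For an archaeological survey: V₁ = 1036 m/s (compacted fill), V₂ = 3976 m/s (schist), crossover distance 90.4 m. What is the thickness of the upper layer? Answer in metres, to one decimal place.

h = (x_cross/2)·√((V₂−V₁)/(V₂+V₁)).
(V₂−V₁)/(V₂+V₁) = (3976−1036)/(3976+1036) = 0.5866; √ = 0.7659.
h = (90.4/2)·0.7659 = 34.62 m.

34.6 m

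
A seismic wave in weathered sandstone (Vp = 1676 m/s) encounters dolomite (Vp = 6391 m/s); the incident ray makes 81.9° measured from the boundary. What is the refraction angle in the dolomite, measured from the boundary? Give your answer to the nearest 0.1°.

Convert to the normal: θ₁ = 90° − 81.9° = 8.1°.
sin θ₁/V₁ = sin θ₂/V₂ ⇒ sin θ₂ = 6391·sin 8.1°/1676 = 6391·0.1409/1676 = 0.5373.
θ₂ = arcsin 0.5373 = 32.50° from the normal.
From the interface: 90° − 32.50° = 57.50°.

57.5°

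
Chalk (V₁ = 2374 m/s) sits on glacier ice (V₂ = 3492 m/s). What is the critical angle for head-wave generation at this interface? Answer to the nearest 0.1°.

At critical incidence the refracted ray runs along the interface (θ₂ = 90°), so sin θ_c = V₁/V₂.
θ_c = arcsin(2374/3492) = arcsin 0.6798 = 42.83°.

42.8°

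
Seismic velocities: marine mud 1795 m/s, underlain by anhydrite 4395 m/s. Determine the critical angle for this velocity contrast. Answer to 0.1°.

24.1°

Critical incidence: sin θ_c = V₁/V₂ = 1795/4395 = 0.4084.
θ_c = arcsin 0.4084 = 24.11°.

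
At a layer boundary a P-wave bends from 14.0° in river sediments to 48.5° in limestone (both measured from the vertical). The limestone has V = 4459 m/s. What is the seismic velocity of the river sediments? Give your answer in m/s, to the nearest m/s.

1440 m/s

sin 14.0° = 0.2419; sin 48.5° = 0.7490.
V₁ = V₂·(sin θ₁/sin θ₂) = 4459·(0.2419/0.7490) = 1440.31 m/s.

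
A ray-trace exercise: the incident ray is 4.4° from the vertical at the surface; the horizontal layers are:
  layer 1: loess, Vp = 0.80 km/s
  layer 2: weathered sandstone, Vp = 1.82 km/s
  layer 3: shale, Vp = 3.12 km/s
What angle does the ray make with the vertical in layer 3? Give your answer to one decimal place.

Ray parameter p = sin 4.4° / 0.80 = 9.5899e-02 s/km.
sin θ_3 = p·V_3 = 9.5899e-02 × 3.12 = 0.2992.
θ_3 = 17.41° from the vertical.

17.4°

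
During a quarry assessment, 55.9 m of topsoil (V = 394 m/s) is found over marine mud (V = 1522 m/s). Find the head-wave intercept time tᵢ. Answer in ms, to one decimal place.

274.1 ms

tᵢ = 2h·√(V₂²−V₁²)/(V₁V₂).
√(V₂²−V₁²) = √(1522²−394²) = 1470.1 m/s.
tᵢ = 2·55.9·1470.1/(394·1522) = 0.27408 s.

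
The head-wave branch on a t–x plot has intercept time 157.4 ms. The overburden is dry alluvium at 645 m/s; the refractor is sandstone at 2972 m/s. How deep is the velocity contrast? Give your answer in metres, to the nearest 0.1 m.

h = tᵢ·V₁·V₂ / (2·√(V₂²−V₁²)).
√(V₂²−V₁²) = √(2972² − 645²) = 2901.2 m/s.
h = 0.1574 s × 645 × 2972 / (2 × 2901.2) = 52.00 m.

52.0 m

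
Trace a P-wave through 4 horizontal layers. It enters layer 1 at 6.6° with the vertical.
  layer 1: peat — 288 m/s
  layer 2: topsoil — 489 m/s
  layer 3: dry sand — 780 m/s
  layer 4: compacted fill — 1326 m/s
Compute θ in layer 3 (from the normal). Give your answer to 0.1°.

18.1°

Ray parameter p = sin 6.6° / 288 = 3.9909e-04 s/m.
sin θ_3 = p·V_3 = 3.9909e-04 × 780 = 0.3113.
θ_3 = arcsin 0.3113 = 18.14°.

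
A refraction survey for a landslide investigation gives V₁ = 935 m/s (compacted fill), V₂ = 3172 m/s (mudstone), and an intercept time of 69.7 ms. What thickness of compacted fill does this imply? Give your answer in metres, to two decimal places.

34.10 m

θ_c = arcsin(935/3172) = 17.14°; cos θ_c = 0.9556.
tᵢ = 2h cos θ_c/V₁ ⇒ h = tᵢ·V₁/(2 cos θ_c) = 0.0697·935/(2·0.9556) = 34.10 m.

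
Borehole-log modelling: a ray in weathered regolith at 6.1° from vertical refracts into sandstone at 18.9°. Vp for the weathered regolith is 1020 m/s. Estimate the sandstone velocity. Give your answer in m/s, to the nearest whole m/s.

Snell's law: sin 6.1°/V₁ = sin 18.9°/V₂.
V₂ = V₁·sin 18.9°/sin 6.1° = 1020 × 3.0482 = 3109.20 m/s.

3109 m/s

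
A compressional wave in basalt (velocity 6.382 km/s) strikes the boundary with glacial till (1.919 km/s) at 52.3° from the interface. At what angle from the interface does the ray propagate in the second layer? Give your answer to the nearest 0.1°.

Angle from the normal: 90° − 52.3° = 37.7°.
Snell's law: sin θ₂ = (V₂/V₁)·sin θ₁ = (1.919/6.382)·sin 37.7° = 0.1839.
θ₂ = arcsin 0.1839 = 10.60° from the normal.
From the interface: 90° − 10.60° = 79.40°.

79.4°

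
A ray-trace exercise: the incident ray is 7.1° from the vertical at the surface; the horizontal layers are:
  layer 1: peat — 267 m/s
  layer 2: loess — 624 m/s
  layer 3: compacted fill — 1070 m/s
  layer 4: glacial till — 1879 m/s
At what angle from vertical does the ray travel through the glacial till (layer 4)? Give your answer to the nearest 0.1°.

Ray parameter p = sin 7.1° / 267 = 4.6293e-04 s/m.
sin θ_4 = p·V_4 = 4.6293e-04 × 1879 = 0.8698.
θ_4 = arcsin 0.8698 = 60.44°.

60.4°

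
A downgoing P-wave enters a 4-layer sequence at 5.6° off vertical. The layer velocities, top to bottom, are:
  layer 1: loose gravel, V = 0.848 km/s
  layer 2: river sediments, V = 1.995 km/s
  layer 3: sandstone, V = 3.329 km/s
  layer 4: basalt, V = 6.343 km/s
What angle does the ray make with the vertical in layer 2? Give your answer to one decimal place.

13.3°

Snell's law across each interface conserves sin θ / V, so sin θ_2 = V_2·sin θ₁/V₁.
sin θ_2 = 1.995 × sin 5.6° / 0.848 = 0.2296.
θ_2 = 13.27° from the vertical.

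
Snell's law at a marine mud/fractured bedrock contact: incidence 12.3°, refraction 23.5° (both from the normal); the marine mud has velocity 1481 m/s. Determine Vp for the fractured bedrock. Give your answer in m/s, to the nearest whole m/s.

Snell's law: sin 12.3°/V₁ = sin 23.5°/V₂.
V₂ = V₁·sin 23.5°/sin 12.3° = 1481 × 1.8718 = 2772.13 m/s.

2772 m/s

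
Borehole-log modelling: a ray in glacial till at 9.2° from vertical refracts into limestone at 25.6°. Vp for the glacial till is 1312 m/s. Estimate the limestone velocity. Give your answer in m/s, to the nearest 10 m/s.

3550 m/s

Snell's law: sin 9.2°/V₁ = sin 25.6°/V₂.
V₂ = V₁·sin 25.6°/sin 9.2° = 1312 × 2.7025 = 3545.74 m/s.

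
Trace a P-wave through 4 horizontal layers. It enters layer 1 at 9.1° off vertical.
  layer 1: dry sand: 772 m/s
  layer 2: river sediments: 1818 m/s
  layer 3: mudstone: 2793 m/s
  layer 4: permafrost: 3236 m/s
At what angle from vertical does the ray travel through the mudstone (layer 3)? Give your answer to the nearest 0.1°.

34.9°

Snell's law across each interface conserves sin θ / V, so sin θ_3 = V_3·sin θ₁/V₁.
sin θ_3 = 2793 × sin 9.1° / 772 = 0.5722.
θ_3 = 34.90° from the vertical.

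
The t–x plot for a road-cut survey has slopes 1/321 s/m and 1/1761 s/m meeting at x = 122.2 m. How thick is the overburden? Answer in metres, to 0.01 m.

x_cross = 2h·√((V₂+V₁)/(V₂−V₁)) → h = x_cross / (2·√((V₂+V₁)/(V₂−V₁))).
√((V₂+V₁)/(V₂−V₁)) = √((1761+321)/(1761−321)) = 1.2024.
h = 122.2 / (2·1.2024) = 50.81 m.

50.81 m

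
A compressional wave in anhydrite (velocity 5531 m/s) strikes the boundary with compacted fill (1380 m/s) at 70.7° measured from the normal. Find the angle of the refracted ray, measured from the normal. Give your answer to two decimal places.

13.62°

sin θ₁/V₁ = sin θ₂/V₂ ⇒ sin θ₂ = 1380·sin 70.7°/5531 = 1380·0.9438/5531 = 0.2355.
θ₂ = sin⁻¹(0.2355) = 13.62° (from vertical).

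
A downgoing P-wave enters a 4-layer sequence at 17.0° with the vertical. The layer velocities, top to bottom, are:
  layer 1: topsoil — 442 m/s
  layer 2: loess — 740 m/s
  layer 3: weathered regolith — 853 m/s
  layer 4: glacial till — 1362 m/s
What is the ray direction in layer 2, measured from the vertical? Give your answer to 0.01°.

Ray parameter p = sin 17.0° / 442 = 6.6147e-04 s/m.
sin θ_2 = p·V_2 = 6.6147e-04 × 740 = 0.4895.
θ_2 = 29.31° from the vertical.

29.31°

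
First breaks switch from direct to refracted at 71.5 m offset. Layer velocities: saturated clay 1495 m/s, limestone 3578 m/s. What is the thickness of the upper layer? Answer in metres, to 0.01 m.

h = (x_cross/2)·√((V₂−V₁)/(V₂+V₁)).
(V₂−V₁)/(V₂+V₁) = (3578−1495)/(3578+1495) = 0.4106; √ = 0.6408.
h = (71.5/2)·0.6408 = 22.91 m.

22.91 m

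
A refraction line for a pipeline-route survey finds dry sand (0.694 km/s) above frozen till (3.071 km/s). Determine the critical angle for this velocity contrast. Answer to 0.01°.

13.06°

At critical incidence the refracted ray runs along the interface (θ₂ = 90°), so sin θ_c = V₁/V₂.
θ_c = arcsin(0.694/3.071) = arcsin 0.2260 = 13.06°.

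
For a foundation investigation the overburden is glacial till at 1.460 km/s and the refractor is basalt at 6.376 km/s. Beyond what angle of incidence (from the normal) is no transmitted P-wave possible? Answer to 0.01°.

Critical incidence: sin θ_c = V₁/V₂ = 1.460/6.376 = 0.2290.
θ_c = arcsin 0.2290 = 13.24°.

13.24°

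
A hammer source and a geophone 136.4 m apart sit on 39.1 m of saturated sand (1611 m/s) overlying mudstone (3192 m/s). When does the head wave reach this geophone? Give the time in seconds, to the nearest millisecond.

θ_c = arcsin(V₁/V₂) = arcsin(1611/3192) = 30.31°, cos θ_c = 0.8633.
Intercept time tᵢ = 2h cos θ_c / V₁ = 2·39.1·0.8633/1611 = 0.04191 s.
t = x/V₂ + tᵢ = 136.4/3192 + 0.04191 = 0.08464 s.

0.085 s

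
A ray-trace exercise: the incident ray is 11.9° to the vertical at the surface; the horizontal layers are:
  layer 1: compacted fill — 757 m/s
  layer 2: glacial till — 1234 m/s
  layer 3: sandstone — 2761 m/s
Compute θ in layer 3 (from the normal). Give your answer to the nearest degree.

49°

Ray parameter p = sin 11.9° / 757 = 2.7240e-04 s/m.
sin θ_3 = p·V_3 = 2.7240e-04 × 2761 = 0.7521.
θ_3 = arcsin 0.7521 = 48.77°.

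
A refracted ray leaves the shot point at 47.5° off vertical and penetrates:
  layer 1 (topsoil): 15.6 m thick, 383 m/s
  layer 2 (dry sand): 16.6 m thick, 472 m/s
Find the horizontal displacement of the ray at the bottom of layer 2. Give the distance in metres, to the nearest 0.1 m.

53.1 m

Apply Snell's law at each interface; in layer i the horizontal offset is hᵢ·tan θᵢ.
Layer 1: θ = 47.50°; offset = 15.6·tan 47.50° = 17.024 m.
Layer 2: sin θ = 472·sin 47.5°/383 = 0.9086, θ = 65.31°; offset = 16.6·tan 65.31° = 36.113 m.
Summing the layer offsets gives 53.137 m.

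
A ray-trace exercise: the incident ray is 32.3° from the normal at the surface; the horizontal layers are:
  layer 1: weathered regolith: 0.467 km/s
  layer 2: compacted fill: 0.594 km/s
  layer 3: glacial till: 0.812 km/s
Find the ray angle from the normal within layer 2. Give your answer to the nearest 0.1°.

Snell's law across each interface conserves sin θ / V, so sin θ_2 = V_2·sin θ₁/V₁.
sin θ_2 = 0.594 × sin 32.3° / 0.467 = 0.6797.
θ_2 = 42.82° from the vertical.

42.8°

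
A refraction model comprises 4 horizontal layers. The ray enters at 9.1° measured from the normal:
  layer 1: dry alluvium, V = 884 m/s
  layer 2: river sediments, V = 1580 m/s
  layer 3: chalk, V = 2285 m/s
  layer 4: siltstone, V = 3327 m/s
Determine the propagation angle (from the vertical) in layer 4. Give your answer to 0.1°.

Ray parameter p = sin 9.1° / 884 = 1.7891e-04 s/m.
sin θ_4 = p·V_4 = 1.7891e-04 × 3327 = 0.5952.
θ_4 = arcsin 0.5952 = 36.53°.

36.5°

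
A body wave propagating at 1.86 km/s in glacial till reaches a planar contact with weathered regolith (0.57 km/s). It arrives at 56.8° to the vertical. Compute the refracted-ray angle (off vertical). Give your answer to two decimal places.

14.86°

sin θ₁/V₁ = sin θ₂/V₂ ⇒ sin θ₂ = 0.57·sin 56.8°/1.86 = 0.57·0.8368/1.86 = 0.2564.
θ₂ = arcsin 0.2564 = 14.86° from the normal.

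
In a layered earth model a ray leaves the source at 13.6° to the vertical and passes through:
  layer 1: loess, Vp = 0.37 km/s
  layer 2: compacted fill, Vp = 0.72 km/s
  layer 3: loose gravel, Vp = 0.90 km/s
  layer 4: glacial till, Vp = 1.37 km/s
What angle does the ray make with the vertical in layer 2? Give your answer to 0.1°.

27.2°

Ray parameter p = sin 13.6° / 0.37 = 6.3552e-01 s/km.
sin θ_2 = p·V_2 = 6.3552e-01 × 0.72 = 0.4576.
θ_2 = arcsin 0.4576 = 27.23°.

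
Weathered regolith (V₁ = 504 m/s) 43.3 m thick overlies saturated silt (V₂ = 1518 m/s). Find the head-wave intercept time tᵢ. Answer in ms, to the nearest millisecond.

tᵢ = 2h·√(V₂²−V₁²)/(V₁V₂).
√(V₂²−V₁²) = √(1518²−504²) = 1431.9 m/s.
tᵢ = 2·43.3·1431.9/(504·1518) = 0.16208 s.

162 ms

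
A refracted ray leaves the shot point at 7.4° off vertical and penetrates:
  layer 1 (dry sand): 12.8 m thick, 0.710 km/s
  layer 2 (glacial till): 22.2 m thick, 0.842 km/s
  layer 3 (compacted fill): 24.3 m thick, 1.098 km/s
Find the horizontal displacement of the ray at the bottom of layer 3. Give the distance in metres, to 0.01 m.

Ray parameter p = sin 7.4° / 0.710 km/s = 1.8140e-01 s/km.
Layer 1: θ = 7.40°; offset = 12.8·tan 7.40° = 1.6624 m.
Layer 2: sin θ = p·0.842 = 0.1527 → θ = 8.79°; offset = 22.2·tan 8.79° = 3.4311 m.
Layer 3: sin θ = p·1.098 = 0.1992 → θ = 11.49°; offset = 24.3·tan 11.49° = 4.9390 m.
Σ offsets = 10.0326 m.

10.03 m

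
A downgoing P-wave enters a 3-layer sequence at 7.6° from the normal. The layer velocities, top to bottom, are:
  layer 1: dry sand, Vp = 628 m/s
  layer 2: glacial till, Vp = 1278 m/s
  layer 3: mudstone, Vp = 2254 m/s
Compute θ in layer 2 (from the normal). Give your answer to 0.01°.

Snell's law across each interface conserves sin θ / V, so sin θ_2 = V_2·sin θ₁/V₁.
sin θ_2 = 1278 × sin 7.6° / 628 = 0.2691.
θ_2 = arcsin 0.2691 = 15.61°.

15.61°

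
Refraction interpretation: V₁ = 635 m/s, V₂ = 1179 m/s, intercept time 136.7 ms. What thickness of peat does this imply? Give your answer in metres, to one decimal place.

θ_c = arcsin(635/1179) = 32.59°; cos θ_c = 0.8426.
tᵢ = 2h cos θ_c/V₁ ⇒ h = tᵢ·V₁/(2 cos θ_c) = 0.1367·635/(2·0.8426) = 51.51 m.

51.5 m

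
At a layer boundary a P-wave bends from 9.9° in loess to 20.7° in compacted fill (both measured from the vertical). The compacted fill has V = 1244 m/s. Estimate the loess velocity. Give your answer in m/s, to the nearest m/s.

sin 9.9° = 0.1719; sin 20.7° = 0.3535.
V₁ = V₂·(sin θ₁/sin θ₂) = 1244·(0.1719/0.3535) = 605.08 m/s.

605 m/s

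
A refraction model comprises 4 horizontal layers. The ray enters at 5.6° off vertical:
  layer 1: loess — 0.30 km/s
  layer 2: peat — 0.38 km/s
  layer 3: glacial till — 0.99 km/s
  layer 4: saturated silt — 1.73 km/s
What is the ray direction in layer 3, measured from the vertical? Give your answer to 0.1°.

Snell's law across each interface conserves sin θ / V, so sin θ_3 = V_3·sin θ₁/V₁.
sin θ_3 = 0.99 × sin 5.6° / 0.30 = 0.3220.
θ_3 = arcsin 0.3220 = 18.79°.

18.8°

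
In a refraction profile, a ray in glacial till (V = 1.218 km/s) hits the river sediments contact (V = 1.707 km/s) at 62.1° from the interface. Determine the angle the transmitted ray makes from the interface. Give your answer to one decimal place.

49.0°

Angle from the normal: 90° − 62.1° = 27.9°.
sin θ₁/V₁ = sin θ₂/V₂ ⇒ sin θ₂ = 1.707·sin 27.9°/1.218 = 1.707·0.4679/1.218 = 0.6558.
θ₂ = arcsin 0.6558 = 40.98° from the normal.
From the interface: 90° − 40.98° = 49.02°.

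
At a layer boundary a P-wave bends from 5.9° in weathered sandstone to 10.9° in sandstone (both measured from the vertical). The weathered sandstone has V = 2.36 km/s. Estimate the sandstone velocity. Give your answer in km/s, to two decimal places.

Snell's law: sin 5.9°/V₁ = sin 10.9°/V₂.
V₂ = V₁·sin 10.9°/sin 5.9° = 2.36 × 1.8396 = 4.34 km/s.

4.34 km/s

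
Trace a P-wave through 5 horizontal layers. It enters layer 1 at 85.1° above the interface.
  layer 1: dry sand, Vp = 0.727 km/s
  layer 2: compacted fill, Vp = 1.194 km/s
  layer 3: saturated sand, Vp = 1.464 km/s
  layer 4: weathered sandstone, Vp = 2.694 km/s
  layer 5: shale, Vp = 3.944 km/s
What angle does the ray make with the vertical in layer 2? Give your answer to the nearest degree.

8°

From the normal: θ₁ = 90° − 85.1° = 4.9°.
Ray parameter p = sin 4.9° / 0.727 = 1.1749e-01 s/km.
sin θ_2 = p·V_2 = 1.1749e-01 × 1.194 = 0.1403.
θ_2 = 8.06° from the vertical.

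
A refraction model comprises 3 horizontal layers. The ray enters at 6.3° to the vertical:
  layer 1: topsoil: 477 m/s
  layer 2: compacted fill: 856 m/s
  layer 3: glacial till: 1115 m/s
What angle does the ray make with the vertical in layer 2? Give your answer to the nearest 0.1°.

Snell's law across each interface conserves sin θ / V, so sin θ_2 = V_2·sin θ₁/V₁.
sin θ_2 = 856 × sin 6.3° / 477 = 0.1969.
θ_2 = 11.36° from the vertical.

11.4°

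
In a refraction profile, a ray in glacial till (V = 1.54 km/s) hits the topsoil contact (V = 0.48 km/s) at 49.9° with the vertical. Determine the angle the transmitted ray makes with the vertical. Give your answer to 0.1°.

Snell's law: sin θ₂ = (V₂/V₁)·sin θ₁ = (0.48/1.54)·sin 49.9° = 0.2384.
θ₂ = arcsin 0.2384 = 13.79° from the normal.

13.8°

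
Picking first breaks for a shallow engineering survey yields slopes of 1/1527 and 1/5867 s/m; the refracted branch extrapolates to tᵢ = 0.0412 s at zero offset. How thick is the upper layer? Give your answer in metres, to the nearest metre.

33 m

h = tᵢ·V₁·V₂ / (2·√(V₂²−V₁²)).
√(V₂²−V₁²) = √(5867² − 1527²) = 5664.8 m/s.
h = 0.0412 s × 1527 × 5867 / (2 × 5664.8) = 32.58 m.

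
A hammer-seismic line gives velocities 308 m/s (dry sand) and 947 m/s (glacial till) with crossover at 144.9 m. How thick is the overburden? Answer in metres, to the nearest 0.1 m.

51.7 m

x_cross = 2h·√((V₂+V₁)/(V₂−V₁)) → h = x_cross / (2·√((V₂+V₁)/(V₂−V₁))).
√((V₂+V₁)/(V₂−V₁)) = √((947+308)/(947−308)) = 1.4014.
h = 144.9 / (2·1.4014) = 51.70 m.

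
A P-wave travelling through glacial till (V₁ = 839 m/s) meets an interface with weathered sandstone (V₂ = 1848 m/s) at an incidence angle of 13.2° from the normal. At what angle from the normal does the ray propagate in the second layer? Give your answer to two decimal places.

30.20°

sin θ₁/V₁ = sin θ₂/V₂ ⇒ sin θ₂ = 1848·sin 13.2°/839 = 1848·0.2284/839 = 0.5030.
θ₂ = sin⁻¹(0.5030) = 30.20° (from vertical).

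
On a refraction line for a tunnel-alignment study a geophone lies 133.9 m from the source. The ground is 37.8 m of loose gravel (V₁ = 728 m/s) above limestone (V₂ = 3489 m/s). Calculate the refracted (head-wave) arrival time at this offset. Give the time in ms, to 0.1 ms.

139.9 ms

θ_c = arcsin(V₁/V₂) = arcsin(728/3489) = 12.04°, cos θ_c = 0.9780.
Intercept time tᵢ = 2h cos θ_c / V₁ = 2·37.8·0.9780/728 = 0.10156 s.
t = x/V₂ + tᵢ = 133.9/3489 + 0.10156 = 0.13994 s.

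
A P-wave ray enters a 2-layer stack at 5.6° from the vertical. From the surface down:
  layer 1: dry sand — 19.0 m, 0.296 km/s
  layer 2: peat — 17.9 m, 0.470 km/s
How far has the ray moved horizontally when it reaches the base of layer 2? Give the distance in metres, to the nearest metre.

5 m

Ray parameter p = sin 5.6° / 0.296 km/s = 3.2967e-01 s/km.
Layer 1: θ = 5.60°; offset = 19.0·tan 5.60° = 1.863 m.
Layer 2: sin θ = p·0.470 = 0.1549 → θ = 8.91°; offset = 17.9·tan 8.91° = 2.807 m.
Summing the layer offsets gives 4.670 m.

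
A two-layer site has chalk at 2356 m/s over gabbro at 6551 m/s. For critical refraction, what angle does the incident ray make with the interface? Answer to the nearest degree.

At critical incidence the refracted ray runs along the interface (θ₂ = 90°), so sin θ_c = V₁/V₂.
θ_c = arcsin(2356/6551) = arcsin 0.3596 = 21.08°.
Measured from the interface: 90° − 21.08° = 68.92°.

69°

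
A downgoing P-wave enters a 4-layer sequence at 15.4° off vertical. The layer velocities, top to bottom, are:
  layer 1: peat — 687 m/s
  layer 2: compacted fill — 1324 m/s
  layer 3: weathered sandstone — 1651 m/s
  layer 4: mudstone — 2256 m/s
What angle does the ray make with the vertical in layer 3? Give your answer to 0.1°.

39.7°

Snell's law across each interface conserves sin θ / V, so sin θ_3 = V_3·sin θ₁/V₁.
sin θ_3 = 1651 × sin 15.4° / 687 = 0.6382.
θ_3 = 39.66° from the vertical.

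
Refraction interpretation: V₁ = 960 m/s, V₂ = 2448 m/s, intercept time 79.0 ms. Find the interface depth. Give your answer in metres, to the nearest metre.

41 m

θ_c = arcsin(960/2448) = 23.09°; cos θ_c = 0.9199.
tᵢ = 2h cos θ_c/V₁ ⇒ h = tᵢ·V₁/(2 cos θ_c) = 0.079·960/(2·0.9199) = 41.22 m.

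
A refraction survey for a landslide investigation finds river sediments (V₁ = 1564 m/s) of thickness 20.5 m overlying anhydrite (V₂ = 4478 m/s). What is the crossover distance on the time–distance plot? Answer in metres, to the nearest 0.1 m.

59.0 m

x_cross = 2h·√((V₂+V₁)/(V₂−V₁)).
(V₂+V₁)/(V₂−V₁) = (4478+1564)/(4478−1564) = 2.0734; √ = 1.4399.
x_cross = 2·20.5·1.4399 = 59.04 m.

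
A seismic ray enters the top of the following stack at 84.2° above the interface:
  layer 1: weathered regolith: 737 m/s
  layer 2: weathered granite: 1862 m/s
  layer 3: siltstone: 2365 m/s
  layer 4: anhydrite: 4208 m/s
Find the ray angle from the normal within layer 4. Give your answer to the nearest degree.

35°

From the normal: θ₁ = 90° − 84.2° = 5.8°.
Snell's law across each interface conserves sin θ / V, so sin θ_4 = V_4·sin θ₁/V₁.
sin θ_4 = 4208 × sin 5.8° / 737 = 0.5770.
θ_4 = 35.24° from the vertical.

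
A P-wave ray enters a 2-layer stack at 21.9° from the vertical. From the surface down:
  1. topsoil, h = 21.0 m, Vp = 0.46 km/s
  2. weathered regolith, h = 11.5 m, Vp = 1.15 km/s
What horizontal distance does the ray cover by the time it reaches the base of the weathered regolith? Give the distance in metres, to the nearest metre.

38 m

Ray parameter p = sin 21.9° / 0.46 km/s = 8.1084e-01 s/km.
Layer 1: θ = 21.90°; offset = 21.0·tan 21.90° = 8.442 m.
Layer 2: sin θ = p·1.15 = 0.9325 → θ = 68.82°; offset = 11.5·tan 68.82° = 29.684 m.
Σ offsets = 38.126 m.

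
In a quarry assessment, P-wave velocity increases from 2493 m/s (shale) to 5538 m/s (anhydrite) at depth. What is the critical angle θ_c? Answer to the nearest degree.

Critical incidence: sin θ_c = V₁/V₂ = 2493/5538 = 0.4502.
θ_c = arcsin 0.4502 = 26.75°.

27°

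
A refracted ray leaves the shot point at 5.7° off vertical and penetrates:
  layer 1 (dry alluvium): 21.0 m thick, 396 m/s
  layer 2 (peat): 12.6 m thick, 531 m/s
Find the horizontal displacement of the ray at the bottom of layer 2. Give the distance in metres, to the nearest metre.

Ray parameter p = sin 5.7° / 396 m/s = 2.5081e-04 s/m.
Layer 1: θ = 5.70°; offset = 21.0·tan 5.70° = 2.096 m.
Layer 2: sin θ = p·531 = 0.1332 → θ = 7.65°; offset = 12.6·tan 7.65° = 1.693 m.
Total horizontal offset = 3.789 m.

4 m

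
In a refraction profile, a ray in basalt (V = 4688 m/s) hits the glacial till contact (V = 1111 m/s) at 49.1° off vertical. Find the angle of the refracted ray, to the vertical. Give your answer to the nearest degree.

sin θ₁/V₁ = sin θ₂/V₂ ⇒ sin θ₂ = 1111·sin 49.1°/4688 = 1111·0.7559/4688 = 0.1791.
θ₂ = arcsin 0.1791 = 10.32° from the normal.

10°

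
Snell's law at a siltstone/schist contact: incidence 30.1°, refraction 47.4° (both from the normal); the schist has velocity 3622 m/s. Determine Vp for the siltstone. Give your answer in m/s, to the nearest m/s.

Snell's law: sin 30.1°/V₁ = sin 47.4°/V₂.
V₁ = V₂·sin 30.1°/sin 47.4° = 3622 × 0.6813 = 2467.71 m/s.

2468 m/s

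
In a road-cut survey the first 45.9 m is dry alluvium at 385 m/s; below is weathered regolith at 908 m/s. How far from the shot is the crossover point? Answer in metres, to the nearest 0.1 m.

θ_c = arcsin(385/908) = 25.09°, so cos θ_c = 0.9057 and tᵢ = 2h cos θ_c/V₁ = 0.2159 s.
At crossover x/V₁ = x/V₂ + tᵢ ⇒ x = tᵢ/(1/V₁ − 1/V₂) = 0.21595/(2.5974e-03 − 1.1013e-03) = 144.34 m.

144.3 m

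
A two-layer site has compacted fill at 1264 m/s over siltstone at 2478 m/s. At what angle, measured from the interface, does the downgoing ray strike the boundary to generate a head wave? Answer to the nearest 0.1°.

At critical incidence the refracted ray runs along the interface (θ₂ = 90°), so sin θ_c = V₁/V₂.
θ_c = arcsin(1264/2478) = arcsin 0.5101 = 30.67°.
Measured from the interface: 90° − 30.67° = 59.33°.

59.3°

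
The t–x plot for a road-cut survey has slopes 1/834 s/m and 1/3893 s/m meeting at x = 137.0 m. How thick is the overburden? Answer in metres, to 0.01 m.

x_cross = 2h·√((V₂+V₁)/(V₂−V₁)) → h = x_cross / (2·√((V₂+V₁)/(V₂−V₁))).
√((V₂+V₁)/(V₂−V₁)) = √((3893+834)/(3893−834)) = 1.2431.
h = 137.0 / (2·1.2431) = 55.10 m.

55.10 m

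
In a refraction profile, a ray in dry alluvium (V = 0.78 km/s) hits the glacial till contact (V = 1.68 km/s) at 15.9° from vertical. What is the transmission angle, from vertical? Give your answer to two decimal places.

Snell's law: sin θ₂ = (V₂/V₁)·sin θ₁ = (1.68/0.78)·sin 15.9° = 0.5901.
θ₂ = arcsin 0.5901 = 36.16° from the normal.

36.16°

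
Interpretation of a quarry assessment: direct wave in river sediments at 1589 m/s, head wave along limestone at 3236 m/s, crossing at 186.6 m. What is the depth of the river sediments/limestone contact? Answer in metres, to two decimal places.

x_cross = 2h·√((V₂+V₁)/(V₂−V₁)) → h = x_cross / (2·√((V₂+V₁)/(V₂−V₁))).
√((V₂+V₁)/(V₂−V₁)) = √((3236+1589)/(3236−1589)) = 1.7116.
h = 186.6 / (2·1.7116) = 54.51 m.

54.51 m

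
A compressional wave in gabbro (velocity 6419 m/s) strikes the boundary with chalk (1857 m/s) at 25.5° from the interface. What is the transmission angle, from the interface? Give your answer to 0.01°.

Angle from the normal: 90° − 25.5° = 64.5°.
sin θ₁/V₁ = sin θ₂/V₂ ⇒ sin θ₂ = 1857·sin 64.5°/6419 = 1857·0.9026/6419 = 0.2611.
θ₂ = sin⁻¹(0.2611) = 15.14° (from vertical).
From the interface: 90° − 15.14° = 74.86°.

74.86°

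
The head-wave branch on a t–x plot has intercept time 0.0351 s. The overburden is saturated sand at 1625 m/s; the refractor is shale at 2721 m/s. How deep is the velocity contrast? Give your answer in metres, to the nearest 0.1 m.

θ_c = arcsin(1625/2721) = 36.67°; cos θ_c = 0.8021.
tᵢ = 2h cos θ_c/V₁ ⇒ h = tᵢ·V₁/(2 cos θ_c) = 0.0351·1625/(2·0.8021) = 35.56 m.

35.6 m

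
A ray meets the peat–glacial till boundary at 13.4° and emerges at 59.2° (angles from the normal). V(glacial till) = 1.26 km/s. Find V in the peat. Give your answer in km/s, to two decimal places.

0.34 km/s

sin 13.4° = 0.2317; sin 59.2° = 0.8590.
V₁ = V₂·(sin θ₁/sin θ₂) = 1.26·(0.2317/0.8590) = 0.34 km/s.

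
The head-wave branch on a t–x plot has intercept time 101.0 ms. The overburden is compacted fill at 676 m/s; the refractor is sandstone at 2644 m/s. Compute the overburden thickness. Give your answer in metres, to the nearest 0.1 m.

h = tᵢ·V₁·V₂ / (2·√(V₂²−V₁²)).
√(V₂²−V₁²) = √(2644² − 676²) = 2556.1 m/s.
h = 0.101 s × 676 × 2644 / (2 × 2556.1) = 35.31 m.

35.3 m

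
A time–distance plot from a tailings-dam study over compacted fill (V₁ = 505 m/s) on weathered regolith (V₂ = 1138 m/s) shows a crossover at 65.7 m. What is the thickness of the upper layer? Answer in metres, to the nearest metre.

20 m

h = (x_cross/2)·√((V₂−V₁)/(V₂+V₁)).
(V₂−V₁)/(V₂+V₁) = (1138−505)/(1138+505) = 0.3853; √ = 0.6207.
h = (65.7/2)·0.6207 = 20.39 m.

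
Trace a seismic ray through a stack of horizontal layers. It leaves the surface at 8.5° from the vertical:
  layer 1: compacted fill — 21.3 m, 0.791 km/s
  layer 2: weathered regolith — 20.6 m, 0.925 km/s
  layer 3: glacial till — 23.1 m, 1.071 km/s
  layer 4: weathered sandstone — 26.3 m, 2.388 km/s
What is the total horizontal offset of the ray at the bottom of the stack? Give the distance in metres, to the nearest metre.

p = sin θ₁/V₁ = sin 8.5°/0.791 = 1.8686e-01 s/km is conserved through the stack.
Layer 1: θ = 8.50°; offset = 21.3·tan 8.50° = 3.183 m.
Layer 2: sin θ = p·0.925 = 0.1728 → θ = 9.95°; offset = 20.6·tan 9.95° = 3.615 m.
Layer 3: sin θ = p·1.071 = 0.2001 → θ = 11.54°; offset = 23.1·tan 11.54° = 4.718 m.
Layer 4: sin θ = p·2.388 = 0.4462 → θ = 26.50°; offset = 26.3·tan 26.50° = 13.114 m.
Σ offsets = 24.631 m.

25 m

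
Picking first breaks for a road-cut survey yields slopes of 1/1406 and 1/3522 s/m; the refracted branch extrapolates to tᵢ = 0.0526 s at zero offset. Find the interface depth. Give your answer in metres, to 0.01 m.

40.33 m

h = tᵢ·V₁·V₂ / (2·√(V₂²−V₁²)).
√(V₂²−V₁²) = √(3522² − 1406²) = 3229.2 m/s.
h = 0.0526 s × 1406 × 3522 / (2 × 3229.2) = 40.33 m.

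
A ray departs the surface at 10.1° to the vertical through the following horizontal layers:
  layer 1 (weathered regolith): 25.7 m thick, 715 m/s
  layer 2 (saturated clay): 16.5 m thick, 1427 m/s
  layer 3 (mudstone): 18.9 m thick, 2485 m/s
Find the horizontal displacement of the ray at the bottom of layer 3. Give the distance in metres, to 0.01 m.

25.27 m

Apply Snell's law at each interface; in layer i the horizontal offset is hᵢ·tan θᵢ.
Layer 1: θ = 10.10°; offset = 25.7·tan 10.10° = 4.5779 m.
Layer 2: sin θ = 1427·sin 10.1°/715 = 0.3500, θ = 20.49°; offset = 16.5·tan 20.49° = 6.1649 m.
Layer 3: sin θ = 2485·sin 10.1°/715 = 0.6095, θ = 37.55°; offset = 18.9·tan 37.55° = 14.5301 m.
Summing the layer offsets gives 25.2729 m.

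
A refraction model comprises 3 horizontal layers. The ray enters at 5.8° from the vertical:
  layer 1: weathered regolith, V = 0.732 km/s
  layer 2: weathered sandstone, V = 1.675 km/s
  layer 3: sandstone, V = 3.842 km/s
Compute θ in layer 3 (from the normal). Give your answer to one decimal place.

32.0°

Ray parameter p = sin 5.8° / 0.732 = 1.3806e-01 s/km.
sin θ_3 = p·V_3 = 1.3806e-01 × 3.842 = 0.5304.
θ_3 = arcsin 0.5304 = 32.03°.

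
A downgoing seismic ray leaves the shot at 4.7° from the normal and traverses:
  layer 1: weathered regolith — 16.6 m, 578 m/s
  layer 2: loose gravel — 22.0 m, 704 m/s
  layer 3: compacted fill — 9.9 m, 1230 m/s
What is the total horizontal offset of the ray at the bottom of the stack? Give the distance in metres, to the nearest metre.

5 m

Apply Snell's law at each interface; in layer i the horizontal offset is hᵢ·tan θᵢ.
Layer 1: θ = 4.70°; offset = 16.6·tan 4.70° = 1.365 m.
Layer 2: sin θ = 704·sin 4.7°/578 = 0.0998, θ = 5.73°; offset = 22.0·tan 5.73° = 2.207 m.
Layer 3: sin θ = 1230·sin 4.7°/578 = 0.1744, θ = 10.04°; offset = 9.9·tan 10.04° = 1.753 m.
Σ offsets = 5.324 m.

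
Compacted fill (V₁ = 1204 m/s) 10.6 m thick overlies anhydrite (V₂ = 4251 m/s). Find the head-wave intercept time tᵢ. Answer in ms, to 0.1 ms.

θ_c = arcsin(V₁/V₂) = arcsin(1204/4251) = 16.45°; cos θ_c = 0.9591.
tᵢ = 2h·cos θ_c / V₁ = 2·10.6·0.9591 / 1204 = 0.01689 s.

16.9 ms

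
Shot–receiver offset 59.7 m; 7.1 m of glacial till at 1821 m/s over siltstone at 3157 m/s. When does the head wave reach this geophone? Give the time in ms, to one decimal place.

t = x/V₂ + 2h·√(V₂²−V₁²)/(V₁V₂).
√(V₂²−V₁²) = √(3157²−1821²) = 2578.9 m/s; delay term = 2·7.1·2578.9/(1821·3157) = 0.00637 s.
t = 59.7/3157 + 0.00637 = 0.02528 s.

25.3 ms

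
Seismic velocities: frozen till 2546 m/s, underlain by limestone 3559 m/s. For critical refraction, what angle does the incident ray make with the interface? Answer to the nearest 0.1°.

Critical incidence: sin θ_c = V₁/V₂ = 2546/3559 = 0.7154.
θ_c = arcsin 0.7154 = 45.67°.
Measured from the interface: 90° − 45.67° = 44.33°.

44.3°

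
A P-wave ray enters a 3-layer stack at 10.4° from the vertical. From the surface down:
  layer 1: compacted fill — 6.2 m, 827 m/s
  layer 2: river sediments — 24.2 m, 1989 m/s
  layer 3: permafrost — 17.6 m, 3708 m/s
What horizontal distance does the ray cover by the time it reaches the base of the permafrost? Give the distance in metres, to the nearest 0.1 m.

37.1 m

p = sin θ₁/V₁ = sin 10.4°/827 = 2.1828e-04 s/m is conserved through the stack.
Layer 1: θ = 10.40°; offset = 6.2·tan 10.40° = 1.138 m.
Layer 2: sin θ = p·1989 = 0.4342 → θ = 25.73°; offset = 24.2·tan 25.73° = 11.663 m.
Layer 3: sin θ = p·3708 = 0.8094 → θ = 54.04°; offset = 17.6·tan 54.04° = 24.257 m.
Σ offsets = 37.058 m.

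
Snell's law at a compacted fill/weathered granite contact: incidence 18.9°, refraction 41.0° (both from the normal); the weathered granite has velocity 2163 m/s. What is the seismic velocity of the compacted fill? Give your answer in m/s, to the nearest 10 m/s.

Snell's law: sin 18.9°/V₁ = sin 41.0°/V₂.
V₁ = V₂·sin 18.9°/sin 41.0° = 2163 × 0.4937 = 1067.94 m/s.

1070 m/s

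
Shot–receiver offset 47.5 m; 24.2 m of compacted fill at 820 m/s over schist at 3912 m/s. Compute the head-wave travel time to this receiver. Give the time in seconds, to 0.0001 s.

0.0699 s

θ_c = arcsin(V₁/V₂) = arcsin(820/3912) = 12.10°, cos θ_c = 0.9778.
Intercept time tᵢ = 2h cos θ_c / V₁ = 2·24.2·0.9778/820 = 0.05771 s.
t = x/V₂ + tᵢ = 47.5/3912 + 0.05771 = 0.06986 s.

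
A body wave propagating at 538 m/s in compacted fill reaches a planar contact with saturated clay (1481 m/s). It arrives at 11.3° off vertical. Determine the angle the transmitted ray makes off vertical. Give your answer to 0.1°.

32.6°

sin θ₁/V₁ = sin θ₂/V₂ ⇒ sin θ₂ = 1481·sin 11.3°/538 = 1481·0.1959/538 = 0.5394.
θ₂ = sin⁻¹(0.5394) = 32.64° (from vertical).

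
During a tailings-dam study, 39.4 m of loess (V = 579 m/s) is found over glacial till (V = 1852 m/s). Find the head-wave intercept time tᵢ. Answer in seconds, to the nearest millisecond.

tᵢ = 2h·√(V₂²−V₁²)/(V₁V₂).
√(V₂²−V₁²) = √(1852²−579²) = 1759.2 m/s.
tᵢ = 2·39.4·1759.2/(579·1852) = 0.12927 s.

0.129 s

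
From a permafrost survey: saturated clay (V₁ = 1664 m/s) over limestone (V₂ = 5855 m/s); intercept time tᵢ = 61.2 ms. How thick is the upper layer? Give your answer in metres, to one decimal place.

θ_c = arcsin(1664/5855) = 16.51°; cos θ_c = 0.9588.
tᵢ = 2h cos θ_c/V₁ ⇒ h = tᵢ·V₁/(2 cos θ_c) = 0.0612·1664/(2·0.9588) = 53.11 m.

53.1 m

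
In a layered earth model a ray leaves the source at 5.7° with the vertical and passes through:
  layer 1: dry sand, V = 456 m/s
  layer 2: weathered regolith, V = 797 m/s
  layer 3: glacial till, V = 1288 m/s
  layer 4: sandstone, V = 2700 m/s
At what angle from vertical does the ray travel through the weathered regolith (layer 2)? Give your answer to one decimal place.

Snell's law across each interface conserves sin θ / V, so sin θ_2 = V_2·sin θ₁/V₁.
sin θ_2 = 797 × sin 5.7° / 456 = 0.1736.
θ_2 = arcsin 0.1736 = 10.00°.

10.0°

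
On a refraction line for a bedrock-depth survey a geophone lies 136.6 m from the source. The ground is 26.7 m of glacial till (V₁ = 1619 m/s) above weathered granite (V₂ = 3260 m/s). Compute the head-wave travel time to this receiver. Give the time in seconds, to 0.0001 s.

t = x/V₂ + 2h·√(V₂²−V₁²)/(V₁V₂).
√(V₂²−V₁²) = √(3260²−1619²) = 2829.6 m/s; delay term = 2·26.7·2829.6/(1619·3260) = 0.02863 s.
t = 136.6/3260 + 0.02863 = 0.07053 s.

0.0705 s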